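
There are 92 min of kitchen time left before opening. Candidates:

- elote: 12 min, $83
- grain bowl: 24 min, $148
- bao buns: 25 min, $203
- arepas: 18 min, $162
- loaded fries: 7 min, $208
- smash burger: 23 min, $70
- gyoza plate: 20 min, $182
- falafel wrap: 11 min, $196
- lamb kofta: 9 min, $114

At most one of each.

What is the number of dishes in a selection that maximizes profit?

The maximum profit within 92 min is 1065.
bao buns + arepas + loaded fries + gyoza plate + falafel wrap + lamb kofta hits 1065 at 90 min.
Every optimal selection uses 6 dishes.

6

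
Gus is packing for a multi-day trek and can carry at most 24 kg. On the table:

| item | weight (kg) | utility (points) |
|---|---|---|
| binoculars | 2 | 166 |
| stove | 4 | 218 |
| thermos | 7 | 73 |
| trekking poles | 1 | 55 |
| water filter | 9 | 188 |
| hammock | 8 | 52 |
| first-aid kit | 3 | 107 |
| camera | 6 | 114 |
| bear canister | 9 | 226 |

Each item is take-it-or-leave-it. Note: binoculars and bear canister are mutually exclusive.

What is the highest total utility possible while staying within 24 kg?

793

Ranking by ratio (utility/kg): binoculars 83.00, trekking poles 55.00, stove 54.50.
Best packing: binoculars + stove + water filter + first-aid kit + camera — 24 kg, 793 total.
The closest alternative, binoculars + stove + trekking poles + water filter + camera, reaches only 741.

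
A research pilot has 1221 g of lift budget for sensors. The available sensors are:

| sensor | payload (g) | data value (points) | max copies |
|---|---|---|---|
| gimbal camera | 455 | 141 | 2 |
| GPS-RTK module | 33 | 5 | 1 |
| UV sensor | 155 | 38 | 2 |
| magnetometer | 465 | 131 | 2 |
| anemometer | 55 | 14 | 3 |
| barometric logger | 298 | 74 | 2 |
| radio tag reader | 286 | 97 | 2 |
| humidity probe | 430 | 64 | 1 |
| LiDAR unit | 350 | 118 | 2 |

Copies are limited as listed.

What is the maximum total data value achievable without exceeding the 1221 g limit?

Filling by ratio: GPS-RTK module + 3×anemometer + 2×radio tag reader + LiDAR unit for 359, with 101 g left unused.
But gimbal camera + anemometer + 2×LiDAR unit fits in 1210 g and reaches 391.

391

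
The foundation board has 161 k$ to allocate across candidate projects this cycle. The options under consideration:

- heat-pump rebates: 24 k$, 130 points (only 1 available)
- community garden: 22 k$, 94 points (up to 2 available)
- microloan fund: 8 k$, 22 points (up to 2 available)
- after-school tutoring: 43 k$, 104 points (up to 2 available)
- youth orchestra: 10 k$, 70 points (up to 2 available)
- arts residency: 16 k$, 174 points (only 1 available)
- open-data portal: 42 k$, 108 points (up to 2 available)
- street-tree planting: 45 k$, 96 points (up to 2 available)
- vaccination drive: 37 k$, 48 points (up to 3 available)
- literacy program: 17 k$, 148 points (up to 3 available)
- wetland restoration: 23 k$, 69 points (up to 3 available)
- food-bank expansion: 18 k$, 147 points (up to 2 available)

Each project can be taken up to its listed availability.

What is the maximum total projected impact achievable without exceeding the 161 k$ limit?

1206

Density check — arts residency 10.88, literacy program 8.71, food-bank expansion 8.17 are the best per k$.
A density-first pass picks heat-pump rebates + microloan fund + 2×youth orchestra + arts residency + 3×literacy program + 2×food-bank expansion — 1204 at 155 k$.
The 18 k$ tied up in microloan fund and youth orchestra is better spent on community garden — total rises to 1206 (159 k$).
That's the maximum — no swap from here does better than 1206.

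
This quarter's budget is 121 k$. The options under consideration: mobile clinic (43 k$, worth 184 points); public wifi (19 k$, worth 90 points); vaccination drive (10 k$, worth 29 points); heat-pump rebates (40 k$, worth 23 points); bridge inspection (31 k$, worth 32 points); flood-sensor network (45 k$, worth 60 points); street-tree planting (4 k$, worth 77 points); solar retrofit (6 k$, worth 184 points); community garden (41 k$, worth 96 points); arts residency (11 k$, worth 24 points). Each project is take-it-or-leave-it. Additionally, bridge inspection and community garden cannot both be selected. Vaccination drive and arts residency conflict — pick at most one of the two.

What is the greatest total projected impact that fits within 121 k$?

631

Best packing: mobile clinic + public wifi + street-tree planting + solar retrofit + community garden — 113 k$, 631 total.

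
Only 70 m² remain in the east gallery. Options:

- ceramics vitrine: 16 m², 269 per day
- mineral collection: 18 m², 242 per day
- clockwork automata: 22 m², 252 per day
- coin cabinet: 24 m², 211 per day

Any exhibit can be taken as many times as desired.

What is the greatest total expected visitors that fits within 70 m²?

1076

4×ceramics vitrine uses 64 of the 70 m² and totals 1076.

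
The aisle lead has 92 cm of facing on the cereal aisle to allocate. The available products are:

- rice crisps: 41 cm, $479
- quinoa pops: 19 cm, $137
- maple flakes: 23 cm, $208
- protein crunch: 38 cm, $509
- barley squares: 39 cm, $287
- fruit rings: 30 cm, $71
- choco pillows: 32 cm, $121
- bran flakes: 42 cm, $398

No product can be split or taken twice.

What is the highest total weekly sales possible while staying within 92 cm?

988

Taking rice crisps + protein crunch: 79 cm used, 988 in weekly sales.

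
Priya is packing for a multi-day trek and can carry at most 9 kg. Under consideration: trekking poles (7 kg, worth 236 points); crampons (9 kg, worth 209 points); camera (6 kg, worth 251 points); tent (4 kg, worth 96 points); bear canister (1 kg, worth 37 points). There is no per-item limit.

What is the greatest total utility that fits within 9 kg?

362

Ranking by ratio (utility/kg): camera 41.83, bear canister 37.00, trekking poles 33.71, tent 24.00.
Best packing: camera + 3×bear canister — 9 kg, 362 total.
Every other selection either busts 9 kg or fails to beat 362.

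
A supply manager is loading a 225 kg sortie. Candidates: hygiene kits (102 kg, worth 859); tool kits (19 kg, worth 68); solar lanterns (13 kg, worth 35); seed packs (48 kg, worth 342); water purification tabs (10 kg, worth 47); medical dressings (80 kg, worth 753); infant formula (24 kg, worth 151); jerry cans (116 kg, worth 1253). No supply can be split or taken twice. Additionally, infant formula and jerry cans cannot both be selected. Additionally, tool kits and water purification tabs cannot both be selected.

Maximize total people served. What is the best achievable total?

Hygiene kits + jerry cans uses 218 of the 225 kg and totals 2112.
The closest alternative, solar lanterns + water purification tabs + medical dressings + jerry cans, reaches only 2088.

2112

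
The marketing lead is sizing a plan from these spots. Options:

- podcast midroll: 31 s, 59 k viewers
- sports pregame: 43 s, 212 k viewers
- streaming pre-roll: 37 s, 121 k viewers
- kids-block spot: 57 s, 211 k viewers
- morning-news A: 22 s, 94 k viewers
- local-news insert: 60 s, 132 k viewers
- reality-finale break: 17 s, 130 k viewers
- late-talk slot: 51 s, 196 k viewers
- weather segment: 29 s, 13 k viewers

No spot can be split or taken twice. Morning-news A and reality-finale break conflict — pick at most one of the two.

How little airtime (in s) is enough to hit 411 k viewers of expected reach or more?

97

Need the lightest bundle worth ≥ 411.
sports pregame + streaming pre-roll + reality-finale break: 463 expected reach at 97 s.
Any bundle with less than 97 s falls short of 411.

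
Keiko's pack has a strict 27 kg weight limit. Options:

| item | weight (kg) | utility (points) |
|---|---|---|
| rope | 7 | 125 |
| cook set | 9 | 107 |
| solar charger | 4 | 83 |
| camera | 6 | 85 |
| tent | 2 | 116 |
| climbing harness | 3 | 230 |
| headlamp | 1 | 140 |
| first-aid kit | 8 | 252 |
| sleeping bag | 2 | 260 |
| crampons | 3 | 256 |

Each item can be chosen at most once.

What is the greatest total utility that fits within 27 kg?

The ratio heuristic lands on solar charger + tent + climbing harness + headlamp + first-aid kit + sleeping bag + crampons (1337) but leaves 4 kg idle.
Dropping solar charger frees 4 kg; slotting in rope (7 kg) lifts the total to 1379 at 26 kg.
The closest alternative, camera + tent + climbing harness + headlamp + first-aid kit + sleeping bag + crampons, reaches only 1339.

1379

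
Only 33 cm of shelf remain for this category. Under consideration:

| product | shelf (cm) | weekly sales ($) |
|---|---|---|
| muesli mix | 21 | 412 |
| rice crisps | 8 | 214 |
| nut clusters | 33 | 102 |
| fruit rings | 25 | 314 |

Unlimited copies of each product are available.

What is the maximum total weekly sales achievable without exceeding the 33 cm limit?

Density check — rice crisps 26.75, muesli mix 19.62, fruit rings 12.56 are the best per cm.
Taking 4×rice crisps: 32 cm used, 856 in weekly sales.

856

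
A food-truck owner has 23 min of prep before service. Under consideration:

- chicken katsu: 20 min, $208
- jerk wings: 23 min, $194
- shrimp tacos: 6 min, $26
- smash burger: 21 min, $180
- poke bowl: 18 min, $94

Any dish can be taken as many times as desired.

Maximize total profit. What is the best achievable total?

208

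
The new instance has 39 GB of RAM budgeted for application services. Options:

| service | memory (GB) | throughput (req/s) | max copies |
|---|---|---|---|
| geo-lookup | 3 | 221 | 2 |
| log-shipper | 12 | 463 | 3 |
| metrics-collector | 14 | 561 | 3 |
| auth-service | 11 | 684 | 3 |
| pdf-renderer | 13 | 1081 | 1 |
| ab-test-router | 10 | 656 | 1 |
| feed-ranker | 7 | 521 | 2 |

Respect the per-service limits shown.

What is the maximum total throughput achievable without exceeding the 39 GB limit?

2807

By throughput per GB: pdf-renderer 83.15, feed-ranker 74.43, geo-lookup 73.67 lead.
Filling by ratio: 2×geo-lookup + pdf-renderer + 2×feed-ranker for 2565, with 6 GB left unused.
The 6 GB tied up in 2×geo-lookup is better spent on auth-service — total rises to 2807 (38 GB).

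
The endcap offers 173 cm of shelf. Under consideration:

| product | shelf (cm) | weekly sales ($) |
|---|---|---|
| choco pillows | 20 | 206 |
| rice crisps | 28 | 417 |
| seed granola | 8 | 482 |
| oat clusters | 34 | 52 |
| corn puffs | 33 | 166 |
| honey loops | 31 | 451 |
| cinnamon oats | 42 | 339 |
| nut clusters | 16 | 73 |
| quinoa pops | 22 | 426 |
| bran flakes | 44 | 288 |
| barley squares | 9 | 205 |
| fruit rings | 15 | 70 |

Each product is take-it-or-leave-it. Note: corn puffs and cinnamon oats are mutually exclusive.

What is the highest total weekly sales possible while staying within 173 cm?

2526

Choco pillows + rice crisps + seed granola + honey loops + cinnamon oats + quinoa pops + barley squares uses 160 of the 173 cm and totals 2526.
The closest alternative, choco pillows + rice crisps + seed granola + honey loops + quinoa pops + bran flakes + barley squares, reaches only 2475.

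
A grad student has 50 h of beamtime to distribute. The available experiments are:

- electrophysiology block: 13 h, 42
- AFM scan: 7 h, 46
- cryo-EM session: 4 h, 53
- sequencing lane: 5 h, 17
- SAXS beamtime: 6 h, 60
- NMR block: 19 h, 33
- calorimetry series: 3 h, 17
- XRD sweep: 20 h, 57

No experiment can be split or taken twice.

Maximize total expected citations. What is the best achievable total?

Ranking by ratio (expected citations/h): cryo-EM session 13.25, SAXS beamtime 10.00, AFM scan 6.57.
A density-first pass picks electrophysiology block + AFM scan + cryo-EM session + sequencing lane + SAXS beamtime + calorimetry series — 235 at 38 h.
The 8 h tied up in sequencing lane and calorimetry series is better spent on XRD sweep — total rises to 258 (50 h).
Every other selection either busts 50 h or fails to beat 258.

258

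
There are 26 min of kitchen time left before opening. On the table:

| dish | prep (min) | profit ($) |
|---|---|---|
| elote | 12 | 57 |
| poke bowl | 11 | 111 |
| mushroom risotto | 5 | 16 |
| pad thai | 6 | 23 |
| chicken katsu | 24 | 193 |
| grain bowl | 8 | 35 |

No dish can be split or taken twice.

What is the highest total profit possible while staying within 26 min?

A density-first pass picks elote + poke bowl — 168 at 23 min.
Replace elote and poke bowl with chicken katsu: the trade gains 25 net, giving 193 at 24 min.
The spare 2 min is too small for any remaining dish, and no exchange beats 193.

193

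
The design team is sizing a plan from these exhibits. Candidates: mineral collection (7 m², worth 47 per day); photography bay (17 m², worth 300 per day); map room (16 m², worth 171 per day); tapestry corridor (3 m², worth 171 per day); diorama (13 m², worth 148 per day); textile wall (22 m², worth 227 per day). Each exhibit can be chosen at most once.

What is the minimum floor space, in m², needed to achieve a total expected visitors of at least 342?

Minimise m² subject to total expected visitors ≥ 342.
map room + tapestry corridor reaches 342 using 19 m².
Below 19 m² the best achievable stays under 342.

19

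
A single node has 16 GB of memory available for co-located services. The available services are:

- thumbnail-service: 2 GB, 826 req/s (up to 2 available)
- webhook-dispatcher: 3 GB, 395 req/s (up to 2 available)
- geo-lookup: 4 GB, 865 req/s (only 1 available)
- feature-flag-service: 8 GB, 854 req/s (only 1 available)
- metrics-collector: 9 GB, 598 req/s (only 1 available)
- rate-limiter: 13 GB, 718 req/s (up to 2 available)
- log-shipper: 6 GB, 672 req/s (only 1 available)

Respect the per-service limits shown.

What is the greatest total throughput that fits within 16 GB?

Density check — thumbnail-service 413.00, geo-lookup 216.25, webhook-dispatcher 131.67, log-shipper 112.00 are the best per GB.
A density-first pass picks 2×thumbnail-service + 2×webhook-dispatcher + geo-lookup — 3307 at 14 GB.
The 6 GB tied up in 2×webhook-dispatcher is better spent on feature-flag-service — total rises to 3371 (16 GB).

3371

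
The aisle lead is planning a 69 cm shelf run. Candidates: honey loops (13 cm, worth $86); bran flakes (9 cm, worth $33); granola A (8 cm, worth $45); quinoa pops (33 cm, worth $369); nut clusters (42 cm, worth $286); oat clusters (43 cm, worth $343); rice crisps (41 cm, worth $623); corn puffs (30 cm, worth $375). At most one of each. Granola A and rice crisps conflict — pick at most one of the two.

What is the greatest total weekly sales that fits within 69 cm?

Density check — rice crisps 15.20, corn puffs 12.50, quinoa pops 11.18 are the best per cm.
Best packing: quinoa pops + corn puffs — 63 cm, 744 total.
Runner-up honey loops + bran flakes + rice crisps tops out at 742.

744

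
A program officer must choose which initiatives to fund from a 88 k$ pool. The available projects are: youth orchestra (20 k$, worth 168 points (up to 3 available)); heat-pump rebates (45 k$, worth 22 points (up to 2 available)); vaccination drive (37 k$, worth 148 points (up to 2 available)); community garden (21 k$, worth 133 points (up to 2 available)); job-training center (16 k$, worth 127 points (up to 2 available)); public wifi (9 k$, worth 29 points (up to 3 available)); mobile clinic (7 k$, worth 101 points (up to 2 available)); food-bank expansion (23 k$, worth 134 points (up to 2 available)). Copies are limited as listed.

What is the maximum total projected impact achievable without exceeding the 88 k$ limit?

792

Filling by ratio: 3×youth orchestra + public wifi + 2×mobile clinic for 735, with 5 k$ left unused.
Replace youth orchestra and public wifi with 2×job-training center: the trade gains 57 net, giving 792 at 86 k$.
The spare 2 k$ is too small for any remaining project, and no exchange beats 792.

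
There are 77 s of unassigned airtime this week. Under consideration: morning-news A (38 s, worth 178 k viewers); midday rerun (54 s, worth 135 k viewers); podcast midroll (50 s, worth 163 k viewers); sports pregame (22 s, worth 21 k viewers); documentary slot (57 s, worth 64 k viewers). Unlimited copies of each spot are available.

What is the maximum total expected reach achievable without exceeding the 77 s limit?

356

Best packing: 2×morning-news A — 76 s, 356 total.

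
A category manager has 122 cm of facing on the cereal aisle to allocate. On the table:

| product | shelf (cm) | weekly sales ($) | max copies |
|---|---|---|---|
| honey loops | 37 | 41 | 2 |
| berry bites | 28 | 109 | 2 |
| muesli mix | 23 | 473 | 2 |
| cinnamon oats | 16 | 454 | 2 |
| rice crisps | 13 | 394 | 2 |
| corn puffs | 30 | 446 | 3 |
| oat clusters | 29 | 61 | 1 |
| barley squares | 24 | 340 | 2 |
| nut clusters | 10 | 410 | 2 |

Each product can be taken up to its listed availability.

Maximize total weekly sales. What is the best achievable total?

3068

Density check — nut clusters 41.00, rice crisps 30.31, cinnamon oats 28.38, muesli mix 20.57 are the best per cm.
Filling by ratio: muesli mix + 2×cinnamon oats + 2×rice crisps + 2×nut clusters for 2989, with 21 cm left unused.
The 13 cm tied up in rice crisps is better spent on muesli mix — total rises to 3068 (111 cm).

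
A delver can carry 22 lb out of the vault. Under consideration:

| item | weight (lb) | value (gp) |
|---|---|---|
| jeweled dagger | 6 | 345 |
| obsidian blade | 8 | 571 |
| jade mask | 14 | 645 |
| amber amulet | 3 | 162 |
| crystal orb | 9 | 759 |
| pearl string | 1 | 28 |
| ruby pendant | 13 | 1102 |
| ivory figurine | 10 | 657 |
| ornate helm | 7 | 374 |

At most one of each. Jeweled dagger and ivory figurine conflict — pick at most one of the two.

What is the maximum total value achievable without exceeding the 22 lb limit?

Best packing: crystal orb + ruby pendant — 22 lb, 1861 total.

1861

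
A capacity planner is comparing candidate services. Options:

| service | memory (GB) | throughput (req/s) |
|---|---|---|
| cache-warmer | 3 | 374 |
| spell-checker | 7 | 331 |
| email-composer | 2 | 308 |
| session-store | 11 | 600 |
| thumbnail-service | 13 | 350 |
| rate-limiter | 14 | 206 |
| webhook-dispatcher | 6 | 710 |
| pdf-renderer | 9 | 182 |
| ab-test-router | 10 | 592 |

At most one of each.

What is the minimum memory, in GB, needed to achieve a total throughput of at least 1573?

18

Look for the lowest-memory combination reaching 1573.
cache-warmer + spell-checker + email-composer + webhook-dispatcher: 1723 throughput at 18 GB.
No combination under 18 GB hits 1573.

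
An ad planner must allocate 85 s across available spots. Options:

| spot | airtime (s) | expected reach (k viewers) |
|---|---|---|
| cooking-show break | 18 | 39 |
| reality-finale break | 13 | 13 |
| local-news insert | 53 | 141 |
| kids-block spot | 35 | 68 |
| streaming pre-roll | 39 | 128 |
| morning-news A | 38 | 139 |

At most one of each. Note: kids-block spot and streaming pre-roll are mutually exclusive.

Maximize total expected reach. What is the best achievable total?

267

Best packing: streaming pre-roll + morning-news A — 77 s, 267 total.
Every other selection either busts 85 s or breaks a pairing rule or fails to beat 267.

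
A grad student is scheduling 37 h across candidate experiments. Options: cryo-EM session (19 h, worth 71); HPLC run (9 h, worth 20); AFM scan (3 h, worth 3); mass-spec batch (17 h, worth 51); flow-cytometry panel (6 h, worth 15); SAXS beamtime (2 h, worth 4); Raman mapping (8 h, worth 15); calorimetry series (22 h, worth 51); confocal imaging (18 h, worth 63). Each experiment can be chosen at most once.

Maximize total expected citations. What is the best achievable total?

Density check — cryo-EM session 3.74, confocal imaging 3.50, mass-spec batch 3.00 are the best per h.
Taking cryo-EM session + confocal imaging: 37 h used, 134 in expected citations.
Runner-up cryo-EM session + mass-spec batch tops out at 122.

134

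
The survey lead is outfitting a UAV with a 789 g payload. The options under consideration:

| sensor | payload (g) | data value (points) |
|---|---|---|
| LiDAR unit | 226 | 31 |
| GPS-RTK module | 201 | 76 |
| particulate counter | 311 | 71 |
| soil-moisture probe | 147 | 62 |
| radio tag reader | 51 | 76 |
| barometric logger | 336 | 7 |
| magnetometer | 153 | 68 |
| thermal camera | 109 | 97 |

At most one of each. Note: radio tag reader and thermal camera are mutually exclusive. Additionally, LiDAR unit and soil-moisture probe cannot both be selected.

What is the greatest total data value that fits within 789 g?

Best packing: GPS-RTK module + particulate counter + magnetometer + thermal camera — 774 g, 312 total.
The spare 15 g is too small for any remaining sensor, and no feasible exchange beats 312.

312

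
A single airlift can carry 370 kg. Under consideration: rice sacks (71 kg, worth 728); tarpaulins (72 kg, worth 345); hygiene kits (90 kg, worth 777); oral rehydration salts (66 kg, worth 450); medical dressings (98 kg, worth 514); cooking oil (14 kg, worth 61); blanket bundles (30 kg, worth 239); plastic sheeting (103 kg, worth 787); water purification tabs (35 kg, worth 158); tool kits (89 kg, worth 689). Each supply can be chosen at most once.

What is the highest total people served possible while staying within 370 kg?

3042

Density check — rice sacks 10.25, hygiene kits 8.63, blanket bundles 7.97 are the best per kg.
Filling by ratio: rice sacks + hygiene kits + oral rehydration salts + cooking oil + blanket bundles + tool kits for 2944, with 10 kg left unused.
The 96 kg tied up in oral rehydration salts and blanket bundles is better spent on plastic sheeting — total rises to 3042 (367 kg).
That's the maximum — no swap from here does better than 3042.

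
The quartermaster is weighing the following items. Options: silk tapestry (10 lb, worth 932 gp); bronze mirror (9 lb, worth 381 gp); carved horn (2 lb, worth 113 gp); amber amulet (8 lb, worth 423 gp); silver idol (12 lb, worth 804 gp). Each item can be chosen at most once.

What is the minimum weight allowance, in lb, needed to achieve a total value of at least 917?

10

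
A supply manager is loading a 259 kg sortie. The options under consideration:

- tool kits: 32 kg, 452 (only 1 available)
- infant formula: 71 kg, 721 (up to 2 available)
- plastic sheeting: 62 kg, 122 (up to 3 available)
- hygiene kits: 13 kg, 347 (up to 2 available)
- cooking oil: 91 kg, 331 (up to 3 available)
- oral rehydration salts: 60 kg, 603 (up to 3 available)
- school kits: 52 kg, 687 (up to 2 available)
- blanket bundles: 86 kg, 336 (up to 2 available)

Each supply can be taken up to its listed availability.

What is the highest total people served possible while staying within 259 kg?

3275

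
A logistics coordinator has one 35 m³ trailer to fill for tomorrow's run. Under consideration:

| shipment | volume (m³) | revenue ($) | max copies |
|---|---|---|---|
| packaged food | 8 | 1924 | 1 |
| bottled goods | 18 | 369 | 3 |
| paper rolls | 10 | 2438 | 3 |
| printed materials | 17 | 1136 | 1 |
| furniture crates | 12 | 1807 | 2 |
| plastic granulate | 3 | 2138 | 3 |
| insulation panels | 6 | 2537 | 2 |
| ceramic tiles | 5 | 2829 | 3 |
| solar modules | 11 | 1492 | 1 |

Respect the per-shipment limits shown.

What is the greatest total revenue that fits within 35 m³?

17837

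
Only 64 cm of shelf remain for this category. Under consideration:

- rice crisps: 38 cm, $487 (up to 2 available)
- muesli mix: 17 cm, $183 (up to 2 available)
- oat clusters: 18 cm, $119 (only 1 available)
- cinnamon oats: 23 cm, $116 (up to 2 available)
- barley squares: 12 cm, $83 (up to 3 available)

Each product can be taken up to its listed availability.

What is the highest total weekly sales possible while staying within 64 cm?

670

Rice crisps + muesli mix uses 55 of the 64 cm and totals 670.
That's the maximum — no swap from here does better than 670.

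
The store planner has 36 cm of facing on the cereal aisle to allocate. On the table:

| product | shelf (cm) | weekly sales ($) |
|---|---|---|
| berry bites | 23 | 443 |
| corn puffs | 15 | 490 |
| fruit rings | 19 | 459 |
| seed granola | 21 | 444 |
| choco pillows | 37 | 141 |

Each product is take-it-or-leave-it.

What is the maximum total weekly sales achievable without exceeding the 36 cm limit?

949

Density check — corn puffs 32.67, fruit rings 24.16, seed granola 21.14 are the best per cm.
The ratio ordering already packs tightly: corn puffs + fruit rings, 34 cm, 949.
The closest alternative, corn puffs + seed granola, reaches only 934.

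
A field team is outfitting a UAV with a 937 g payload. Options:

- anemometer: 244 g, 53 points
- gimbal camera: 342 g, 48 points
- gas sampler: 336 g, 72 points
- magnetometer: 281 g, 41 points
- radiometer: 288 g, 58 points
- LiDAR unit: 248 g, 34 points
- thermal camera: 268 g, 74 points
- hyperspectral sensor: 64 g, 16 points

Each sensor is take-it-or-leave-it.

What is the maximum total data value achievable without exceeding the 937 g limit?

215

Best packing: anemometer + gas sampler + thermal camera + hyperspectral sensor — 912 g, 215 total.
Runner-up gas sampler + radiometer + thermal camera tops out at 204.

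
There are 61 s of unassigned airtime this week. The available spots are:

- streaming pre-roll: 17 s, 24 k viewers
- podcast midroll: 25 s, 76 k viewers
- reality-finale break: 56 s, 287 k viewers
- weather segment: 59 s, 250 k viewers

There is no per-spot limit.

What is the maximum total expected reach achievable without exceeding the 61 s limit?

287

The ratio ordering already packs tightly: reality-finale break, 56 s, 287.
That's the maximum — no swap from here does better than 287.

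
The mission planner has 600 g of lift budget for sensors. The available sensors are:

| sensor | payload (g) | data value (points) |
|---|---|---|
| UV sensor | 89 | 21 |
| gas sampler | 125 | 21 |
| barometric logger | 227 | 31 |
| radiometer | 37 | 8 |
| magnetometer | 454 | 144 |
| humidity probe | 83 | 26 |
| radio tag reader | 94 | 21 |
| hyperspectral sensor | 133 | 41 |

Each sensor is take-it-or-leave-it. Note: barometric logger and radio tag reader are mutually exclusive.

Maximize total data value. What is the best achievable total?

By data value per g: magnetometer 0.32, humidity probe 0.31, hyperspectral sensor 0.31, UV sensor 0.24 lead.
The ratio heuristic lands on radiometer + magnetometer + humidity probe (178) but leaves 26 g idle.
The 120 g tied up in radiometer and humidity probe is better spent on hyperspectral sensor — total rises to 185 (587 g).
Nothing else feasible within 600 g beats 185.

185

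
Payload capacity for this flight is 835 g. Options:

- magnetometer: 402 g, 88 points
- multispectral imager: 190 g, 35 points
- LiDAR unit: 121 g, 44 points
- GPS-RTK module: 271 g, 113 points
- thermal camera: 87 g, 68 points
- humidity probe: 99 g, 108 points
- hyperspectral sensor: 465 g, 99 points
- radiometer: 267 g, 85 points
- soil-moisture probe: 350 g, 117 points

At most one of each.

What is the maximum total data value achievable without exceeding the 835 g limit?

By data value per g: humidity probe 1.09, thermal camera 0.78, GPS-RTK module 0.42 lead.
Taking the top-ratio sensors first gives multispectral imager + LiDAR unit + GPS-RTK module + thermal camera + humidity probe for 368 (768 g).
Replace multispectral imager and LiDAR unit with soil-moisture probe: the trade gains 38 net, giving 406 at 807 g.
The closest alternative, thermal camera + humidity probe + radiometer + soil-moisture probe, reaches only 378.

406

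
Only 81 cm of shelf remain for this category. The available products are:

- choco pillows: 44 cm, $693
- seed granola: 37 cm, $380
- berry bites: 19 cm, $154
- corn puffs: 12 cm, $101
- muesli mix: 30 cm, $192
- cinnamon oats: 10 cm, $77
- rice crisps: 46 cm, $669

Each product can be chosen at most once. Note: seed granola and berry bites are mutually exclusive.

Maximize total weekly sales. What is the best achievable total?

Density check — choco pillows 15.75, rice crisps 14.54, seed granola 10.27 are the best per cm.
Taking choco pillows + seed granola: 81 cm used, 1073 in weekly sales.
That's the maximum — no feasible swap from here does better than 1073.

1073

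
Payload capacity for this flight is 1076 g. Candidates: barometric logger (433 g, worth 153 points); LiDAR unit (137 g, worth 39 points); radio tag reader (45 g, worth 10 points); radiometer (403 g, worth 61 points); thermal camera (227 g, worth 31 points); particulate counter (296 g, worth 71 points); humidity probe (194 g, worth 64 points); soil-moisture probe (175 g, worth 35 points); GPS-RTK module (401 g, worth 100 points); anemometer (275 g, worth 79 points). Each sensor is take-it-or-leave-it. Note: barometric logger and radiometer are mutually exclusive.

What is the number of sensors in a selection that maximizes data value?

4

The maximum data value within 1076 g is 335.
For example barometric logger + LiDAR unit + humidity probe + anemometer achieves it, using 1039 g.
Any selection reaching 335 contains exactly 4 sensors.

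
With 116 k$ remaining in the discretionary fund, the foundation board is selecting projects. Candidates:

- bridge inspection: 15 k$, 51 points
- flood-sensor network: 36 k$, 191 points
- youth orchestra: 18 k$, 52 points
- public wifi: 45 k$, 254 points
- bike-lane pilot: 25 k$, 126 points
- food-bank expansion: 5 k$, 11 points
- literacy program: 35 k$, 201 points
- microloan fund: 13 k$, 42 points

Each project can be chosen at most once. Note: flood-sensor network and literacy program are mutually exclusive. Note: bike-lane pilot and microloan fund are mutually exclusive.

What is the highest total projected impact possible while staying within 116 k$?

By projected impact per k$: literacy program 5.74, public wifi 5.64, flood-sensor network 5.31, bike-lane pilot 5.04 lead.
Public wifi + bike-lane pilot + food-bank expansion + literacy program uses 110 of the 116 k$ and totals 592.

592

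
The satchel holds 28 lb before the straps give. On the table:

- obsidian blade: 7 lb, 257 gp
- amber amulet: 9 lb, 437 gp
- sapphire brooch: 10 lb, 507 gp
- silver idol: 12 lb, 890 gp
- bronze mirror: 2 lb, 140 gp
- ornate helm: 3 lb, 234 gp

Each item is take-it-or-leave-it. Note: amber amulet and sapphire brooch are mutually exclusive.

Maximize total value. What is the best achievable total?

1771

Taking sapphire brooch + silver idol + bronze mirror + ornate helm: 27 lb used, 1771 in value.
Next best is amber amulet + silver idol + bronze mirror + ornate helm at 1701 (26 lb) — short by 70.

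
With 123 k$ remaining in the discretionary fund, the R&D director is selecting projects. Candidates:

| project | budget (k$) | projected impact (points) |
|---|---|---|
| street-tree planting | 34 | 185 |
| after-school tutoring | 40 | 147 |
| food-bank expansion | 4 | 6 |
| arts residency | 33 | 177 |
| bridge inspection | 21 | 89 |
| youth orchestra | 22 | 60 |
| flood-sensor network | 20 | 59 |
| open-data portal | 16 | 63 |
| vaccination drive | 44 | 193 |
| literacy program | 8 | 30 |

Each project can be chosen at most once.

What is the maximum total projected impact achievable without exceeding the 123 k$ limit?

Density check — street-tree planting 5.44, arts residency 5.36, vaccination drive 4.39 are the best per k$.
Taking street-tree planting + food-bank expansion + arts residency + vaccination drive + literacy program: 123 k$ used, 591 in projected impact.
Runner-up street-tree planting + arts residency + vaccination drive + literacy program tops out at 585.

591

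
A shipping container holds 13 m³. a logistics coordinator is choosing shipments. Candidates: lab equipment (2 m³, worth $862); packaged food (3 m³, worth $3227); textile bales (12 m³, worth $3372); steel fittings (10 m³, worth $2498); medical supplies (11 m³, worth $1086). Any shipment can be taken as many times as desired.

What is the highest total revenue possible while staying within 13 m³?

12908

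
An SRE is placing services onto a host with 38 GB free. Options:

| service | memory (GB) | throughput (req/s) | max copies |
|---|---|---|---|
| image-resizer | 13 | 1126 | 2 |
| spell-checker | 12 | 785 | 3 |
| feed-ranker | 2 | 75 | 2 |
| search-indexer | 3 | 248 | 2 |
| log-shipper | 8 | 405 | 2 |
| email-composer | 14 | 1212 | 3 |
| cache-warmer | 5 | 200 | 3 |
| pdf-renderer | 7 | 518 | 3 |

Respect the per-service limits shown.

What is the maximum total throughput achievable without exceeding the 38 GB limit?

3190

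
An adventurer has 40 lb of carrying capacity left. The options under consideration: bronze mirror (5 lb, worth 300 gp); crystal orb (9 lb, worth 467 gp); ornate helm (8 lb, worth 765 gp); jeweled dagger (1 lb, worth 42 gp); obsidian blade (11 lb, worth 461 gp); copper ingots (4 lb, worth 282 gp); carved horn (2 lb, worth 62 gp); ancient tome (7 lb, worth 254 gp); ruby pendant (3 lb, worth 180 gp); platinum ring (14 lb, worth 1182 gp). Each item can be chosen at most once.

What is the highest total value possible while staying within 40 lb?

2996

By value per lb: ornate helm 95.62, platinum ring 84.43, copper ingots 70.50, bronze mirror 60.00 lead.
A density-first pass picks bronze mirror + ornate helm + jeweled dagger + copper ingots + carved horn + ruby pendant + platinum ring — 2813 at 37 lb.
Replace jeweled dagger and carved horn and ruby pendant with crystal orb: the trade gains 183 net, giving 2996 at 40 lb.
An exhaustive check of the 1024 subsets confirms 2996.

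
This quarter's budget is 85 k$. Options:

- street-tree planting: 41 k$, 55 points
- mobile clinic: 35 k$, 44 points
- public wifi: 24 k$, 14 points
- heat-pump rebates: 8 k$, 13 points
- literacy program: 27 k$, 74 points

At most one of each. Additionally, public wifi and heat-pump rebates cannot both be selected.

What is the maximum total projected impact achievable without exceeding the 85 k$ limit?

Best packing: street-tree planting + heat-pump rebates + literacy program — 76 k$, 142 total.

142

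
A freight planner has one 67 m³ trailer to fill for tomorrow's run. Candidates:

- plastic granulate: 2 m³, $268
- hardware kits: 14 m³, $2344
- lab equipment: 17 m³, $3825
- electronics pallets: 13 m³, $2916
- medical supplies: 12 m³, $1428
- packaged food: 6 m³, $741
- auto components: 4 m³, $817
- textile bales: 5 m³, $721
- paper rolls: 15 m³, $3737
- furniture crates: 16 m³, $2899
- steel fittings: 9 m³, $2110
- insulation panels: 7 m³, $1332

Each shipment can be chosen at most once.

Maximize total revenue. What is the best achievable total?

15005

Best packing: plastic granulate + lab equipment + electronics pallets + auto components + paper rolls + steel fittings + insulation panels — 67 m³, 15005 total.
That's the maximum — no swap from here does better than 15005.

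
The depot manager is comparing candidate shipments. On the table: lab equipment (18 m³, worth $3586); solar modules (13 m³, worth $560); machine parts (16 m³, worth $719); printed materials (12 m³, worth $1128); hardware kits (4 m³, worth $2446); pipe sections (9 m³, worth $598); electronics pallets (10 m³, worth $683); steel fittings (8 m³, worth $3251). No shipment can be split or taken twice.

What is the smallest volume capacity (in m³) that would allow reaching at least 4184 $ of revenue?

12

Minimise m³ subject to total revenue ≥ 4184.
hardware kits + steel fittings: 5697 revenue at 12 m³.
Any bundle with less than 12 m³ falls short of 4184.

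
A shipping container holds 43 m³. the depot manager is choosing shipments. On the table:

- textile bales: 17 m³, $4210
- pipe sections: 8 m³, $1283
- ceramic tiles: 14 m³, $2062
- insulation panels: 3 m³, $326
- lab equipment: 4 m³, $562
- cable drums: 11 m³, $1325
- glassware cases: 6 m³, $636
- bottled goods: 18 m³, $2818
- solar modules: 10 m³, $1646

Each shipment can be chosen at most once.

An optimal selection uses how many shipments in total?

3

Optimal total is 8311.
textile bales + pipe sections + bottled goods hits 8311 at 43 m³.
Every optimal selection uses 3 shipments.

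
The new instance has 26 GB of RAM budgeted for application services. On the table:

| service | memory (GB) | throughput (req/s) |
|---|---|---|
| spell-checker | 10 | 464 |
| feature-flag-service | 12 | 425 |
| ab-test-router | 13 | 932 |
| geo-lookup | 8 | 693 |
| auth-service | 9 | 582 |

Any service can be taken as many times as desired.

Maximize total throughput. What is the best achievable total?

2079

3×geo-lookup uses 24 of the 26 GB and totals 2079.
Nothing else within 26 GB beats 2079.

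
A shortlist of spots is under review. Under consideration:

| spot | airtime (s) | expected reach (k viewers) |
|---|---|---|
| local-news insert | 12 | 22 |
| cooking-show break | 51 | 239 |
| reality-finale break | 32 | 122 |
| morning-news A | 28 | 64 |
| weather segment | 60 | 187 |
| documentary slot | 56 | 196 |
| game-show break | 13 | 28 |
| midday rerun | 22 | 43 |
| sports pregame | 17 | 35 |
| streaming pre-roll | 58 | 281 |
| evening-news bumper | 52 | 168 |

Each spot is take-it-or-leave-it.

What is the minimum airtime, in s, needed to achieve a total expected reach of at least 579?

Need the lightest bundle worth ≥ 579.
cooking-show break + morning-news A + streaming pre-roll: 584 expected reach at 137 s.
No combination under 137 s hits 579.

137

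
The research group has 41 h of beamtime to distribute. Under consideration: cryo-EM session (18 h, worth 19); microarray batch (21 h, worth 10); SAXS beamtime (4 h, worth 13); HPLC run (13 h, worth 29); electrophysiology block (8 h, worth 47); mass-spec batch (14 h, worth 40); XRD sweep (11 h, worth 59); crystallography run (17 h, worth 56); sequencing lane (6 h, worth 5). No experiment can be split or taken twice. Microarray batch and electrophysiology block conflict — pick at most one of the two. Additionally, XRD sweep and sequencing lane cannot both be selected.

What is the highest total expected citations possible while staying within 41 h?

By expected citations per h: electrophysiology block 5.88, XRD sweep 5.36, crystallography run 3.29, SAXS beamtime 3.25 lead.
SAXS beamtime + electrophysiology block + XRD sweep + crystallography run uses 40 of the 41 h and totals 175.
An exhaustive check of the 512 subsets confirms 175.

175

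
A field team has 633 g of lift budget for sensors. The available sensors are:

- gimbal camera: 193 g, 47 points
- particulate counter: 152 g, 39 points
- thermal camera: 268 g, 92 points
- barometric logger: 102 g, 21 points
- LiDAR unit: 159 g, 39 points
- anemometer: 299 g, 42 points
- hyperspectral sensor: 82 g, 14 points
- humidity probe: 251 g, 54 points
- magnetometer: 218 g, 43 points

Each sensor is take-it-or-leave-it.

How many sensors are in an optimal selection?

3

Optimal total is 178.
gimbal camera + particulate counter + thermal camera hits 178 at 613 g.
Every optimal selection uses 3 sensors.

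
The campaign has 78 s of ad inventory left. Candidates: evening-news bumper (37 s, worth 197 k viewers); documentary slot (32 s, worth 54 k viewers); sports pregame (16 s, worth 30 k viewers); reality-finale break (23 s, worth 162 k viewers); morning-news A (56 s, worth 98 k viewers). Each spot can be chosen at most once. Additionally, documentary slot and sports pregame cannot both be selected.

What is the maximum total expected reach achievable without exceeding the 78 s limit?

389

Density check — reality-finale break 7.04, evening-news bumper 5.32, sports pregame 1.88 are the best per s.
Evening-news bumper + sports pregame + reality-finale break uses 76 of the 78 s and totals 389.
An exhaustive check of the 32 subsets confirms 389.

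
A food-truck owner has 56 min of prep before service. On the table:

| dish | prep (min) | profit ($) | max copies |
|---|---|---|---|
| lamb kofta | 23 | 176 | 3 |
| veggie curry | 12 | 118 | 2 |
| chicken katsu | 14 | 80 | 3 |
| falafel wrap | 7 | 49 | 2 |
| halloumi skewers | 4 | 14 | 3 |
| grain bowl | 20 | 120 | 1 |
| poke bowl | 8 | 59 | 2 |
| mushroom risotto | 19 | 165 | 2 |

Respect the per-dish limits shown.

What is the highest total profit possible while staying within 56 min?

474

Taking 2×veggie curry + halloumi skewers + poke bowl + mushroom risotto: 55 min used, 474 in profit.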